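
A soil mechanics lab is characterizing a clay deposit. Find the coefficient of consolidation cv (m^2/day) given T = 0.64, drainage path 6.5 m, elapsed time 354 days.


Using cv = T * H_dr^2 / t
H_dr^2 = 6.5^2 = 42.25
cv = 0.64 * 42.25 / 354
cv = 0.07638 m^2/day


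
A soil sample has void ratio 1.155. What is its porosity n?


Using the relation n = e / (1 + e)
n = 1.155 / (1 + 1.155)
n = 1.155 / 2.155
n = 0.536


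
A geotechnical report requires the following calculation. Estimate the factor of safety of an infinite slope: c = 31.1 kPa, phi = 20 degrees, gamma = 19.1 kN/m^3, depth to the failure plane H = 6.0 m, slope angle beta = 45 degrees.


Using Fs = c / (gamma*H*sin(beta)*cos(beta)) + tan(phi)/tan(beta)
Cohesion contribution = 31.1 / (19.1*6.0*sin(45)*cos(45))
Cohesion contribution = 0.542757
Friction contribution = tan(20)/tan(45) = 0.36397
Fs = 0.542757 + 0.36397
Fs = 0.907


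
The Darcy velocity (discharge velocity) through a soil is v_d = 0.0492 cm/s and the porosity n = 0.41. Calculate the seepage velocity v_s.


Using v_s = v_d / n
v_s = 0.0492 / 0.41
v_s = 0.12 cm/s


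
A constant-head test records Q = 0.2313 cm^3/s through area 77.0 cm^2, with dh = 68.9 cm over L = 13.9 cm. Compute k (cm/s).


Compute hydraulic gradient:
i = dh / L = 68.9 / 13.9 = 4.95683
Then apply Darcy's law:
k = Q / (A * i)
k = 0.2313 / (77.0 * 4.95683)
k = 0.2313 / 381.676
k = 0.000606 cm/s


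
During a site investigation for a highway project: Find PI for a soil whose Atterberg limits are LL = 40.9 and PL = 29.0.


Using PI = LL - PL
PI = 40.9 - 29.0
PI = 11.9


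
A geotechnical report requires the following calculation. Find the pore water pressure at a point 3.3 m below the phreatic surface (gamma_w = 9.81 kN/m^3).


Using u = gamma_w * h_w
u = 9.81 * 3.3
u = 32.37 kPa


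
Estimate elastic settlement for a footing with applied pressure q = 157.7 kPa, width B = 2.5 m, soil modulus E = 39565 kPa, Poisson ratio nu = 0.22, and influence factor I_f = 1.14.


Result: 10.81 mm

Derivation:
Using Se = q * B * (1 - nu^2) * I_f / E
1 - nu^2 = 1 - 0.22^2 = 0.9516
Se = 157.7 * 2.5 * 0.9516 * 1.14 / 39565
Se = 0.010810 m
Convert to mm: Se = 0.010810 * 1000 = 10.81 mm


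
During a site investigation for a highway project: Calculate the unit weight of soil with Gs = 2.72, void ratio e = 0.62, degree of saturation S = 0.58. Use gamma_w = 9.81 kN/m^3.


Using gamma = gamma_w * (Gs + S*e) / (1 + e)
Numerator: Gs + S*e = 2.72 + 0.58*0.62 = 3.0796
Denominator: 1 + e = 1 + 0.62 = 1.62
gamma = 9.81 * 3.0796 / 1.62
gamma = 18.649 kN/m^3


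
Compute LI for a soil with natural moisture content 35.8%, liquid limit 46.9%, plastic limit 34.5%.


Result: 0.105

Derivation:
First compute the plasticity index:
PI = LL - PL = 46.9 - 34.5 = 12.4
Then compute the liquidity index:
LI = (w - PL) / PI
LI = (35.8 - 34.5) / 12.4
LI = 0.105


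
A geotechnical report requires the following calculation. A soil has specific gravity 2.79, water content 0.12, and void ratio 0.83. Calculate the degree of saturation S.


Using S = Gs * w / e
S = 2.79 * 0.12 / 0.83
S = 0.4034


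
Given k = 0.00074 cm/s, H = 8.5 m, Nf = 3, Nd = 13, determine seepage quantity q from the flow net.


Convert k to m/s for unit consistency with H:
k = 0.00074 cm/s = 0.00074 / 100 m/s = 7.4e-06 m/s
Using q = k * H * Nf / Nd
Nf / Nd = 3 / 13 = 0.2308
q = 7.4e-06 * 8.5 * 0.2308
q = 1.452e-05 m^3/s per m


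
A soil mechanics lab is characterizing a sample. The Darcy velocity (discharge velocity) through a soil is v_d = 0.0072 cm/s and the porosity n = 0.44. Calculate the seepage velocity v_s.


Using v_s = v_d / n
v_s = 0.0072 / 0.44
v_s = 0.01636 cm/s


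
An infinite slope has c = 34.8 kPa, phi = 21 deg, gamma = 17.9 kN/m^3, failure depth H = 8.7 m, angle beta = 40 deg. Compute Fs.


Using Fs = c / (gamma*H*sin(beta)*cos(beta)) + tan(phi)/tan(beta)
Cohesion contribution = 34.8 / (17.9*8.7*sin(40)*cos(40))
Cohesion contribution = 0.453822
Friction contribution = tan(21)/tan(40) = 0.457471
Fs = 0.453822 + 0.457471
Fs = 0.911


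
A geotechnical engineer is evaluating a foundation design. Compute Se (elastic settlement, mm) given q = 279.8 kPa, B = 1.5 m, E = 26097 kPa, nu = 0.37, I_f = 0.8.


Result: 11.105 mm

Derivation:
Using Se = q * B * (1 - nu^2) * I_f / E
1 - nu^2 = 1 - 0.37^2 = 0.8631
Se = 279.8 * 1.5 * 0.8631 * 0.8 / 26097
Se = 0.011105 m
Convert to mm: Se = 0.011105 * 1000 = 11.105 mm


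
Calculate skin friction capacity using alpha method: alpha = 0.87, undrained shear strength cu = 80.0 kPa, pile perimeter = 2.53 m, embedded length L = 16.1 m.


Using Qs = alpha * cu * perimeter * L
Qs = 0.87 * 80.0 * 2.53 * 16.1
Qs = 2835.02 kN


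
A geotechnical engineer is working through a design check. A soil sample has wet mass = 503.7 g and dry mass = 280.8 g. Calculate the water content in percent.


Result: 79.38 %

Derivation:
Using w = (m_wet - m_dry) / m_dry * 100
m_wet - m_dry = 503.7 - 280.8 = 222.9 g
w = 222.9 / 280.8 * 100
w = 79.38 %


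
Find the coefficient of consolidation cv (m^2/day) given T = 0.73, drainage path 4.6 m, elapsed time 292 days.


Using cv = T * H_dr^2 / t
H_dr^2 = 4.6^2 = 21.16
cv = 0.73 * 21.16 / 292
cv = 0.0529 m^2/day


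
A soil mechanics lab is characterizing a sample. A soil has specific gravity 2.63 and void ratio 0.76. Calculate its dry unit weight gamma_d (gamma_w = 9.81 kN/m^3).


Using gamma_d = Gs * gamma_w / (1 + e)
gamma_d = 2.63 * 9.81 / (1 + 0.76)
gamma_d = 2.63 * 9.81 / 1.76
gamma_d = 14.659 kN/m^3


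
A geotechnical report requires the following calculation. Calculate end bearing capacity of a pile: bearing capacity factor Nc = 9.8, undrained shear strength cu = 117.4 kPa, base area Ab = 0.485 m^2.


Result: 558.0 kN

Derivation:
Using Qb = Nc * cu * Ab
Qb = 9.8 * 117.4 * 0.485
Qb = 558.0 kN


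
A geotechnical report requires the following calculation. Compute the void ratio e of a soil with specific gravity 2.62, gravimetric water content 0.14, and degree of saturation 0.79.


Result: 0.4643

Derivation:
Using the relation e = Gs * w / S
e = 2.62 * 0.14 / 0.79
e = 0.4643


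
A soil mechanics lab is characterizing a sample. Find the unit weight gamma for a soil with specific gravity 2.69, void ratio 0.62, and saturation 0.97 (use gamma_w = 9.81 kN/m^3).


Using gamma = gamma_w * (Gs + S*e) / (1 + e)
Numerator: Gs + S*e = 2.69 + 0.97*0.62 = 3.2914
Denominator: 1 + e = 1 + 0.62 = 1.62
gamma = 9.81 * 3.2914 / 1.62
gamma = 19.931 kN/m^3


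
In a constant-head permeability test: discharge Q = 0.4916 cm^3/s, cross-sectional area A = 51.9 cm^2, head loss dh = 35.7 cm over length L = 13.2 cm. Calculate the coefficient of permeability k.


Compute hydraulic gradient:
i = dh / L = 35.7 / 13.2 = 2.70455
Then apply Darcy's law:
k = Q / (A * i)
k = 0.4916 / (51.9 * 2.70455)
k = 0.4916 / 140.366
k = 0.003502 cm/s


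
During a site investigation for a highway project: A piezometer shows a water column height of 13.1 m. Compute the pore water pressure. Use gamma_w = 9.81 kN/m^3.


Using u = gamma_w * h_w
u = 9.81 * 13.1
u = 128.51 kPa


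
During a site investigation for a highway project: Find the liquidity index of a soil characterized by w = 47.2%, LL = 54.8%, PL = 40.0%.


Result: 0.486

Derivation:
First compute the plasticity index:
PI = LL - PL = 54.8 - 40.0 = 14.8
Then compute the liquidity index:
LI = (w - PL) / PI
LI = (47.2 - 40.0) / 14.8
LI = 0.486


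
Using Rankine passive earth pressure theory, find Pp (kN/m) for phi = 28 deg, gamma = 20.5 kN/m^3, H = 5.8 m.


Compute passive earth pressure coefficient:
Kp = tan^2(45 + phi/2) = tan^2(59.0) = 2.769826
Compute passive force:
Pp = 0.5 * Kp * gamma * H^2
Pp = 0.5 * 2.769826 * 20.5 * 5.8^2
Pp = 955.06 kN/m


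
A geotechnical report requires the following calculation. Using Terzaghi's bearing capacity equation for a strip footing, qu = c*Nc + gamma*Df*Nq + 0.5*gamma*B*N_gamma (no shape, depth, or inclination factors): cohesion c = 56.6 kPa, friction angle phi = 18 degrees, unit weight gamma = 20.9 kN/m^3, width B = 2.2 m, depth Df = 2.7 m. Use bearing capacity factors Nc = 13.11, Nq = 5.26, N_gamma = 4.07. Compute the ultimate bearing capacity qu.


Compute qu = c*Nc + gamma*Df*Nq + 0.5*gamma*B*N_gamma
Term 1: 56.6 * 13.11 = 742.026
Term 2: 20.9 * 2.7 * 5.26 = 296.8218
Term 3: 0.5 * 20.9 * 2.2 * 4.07 = 93.5693
qu = 742.026 + 296.8218 + 93.5693
qu = 1132.42 kPa


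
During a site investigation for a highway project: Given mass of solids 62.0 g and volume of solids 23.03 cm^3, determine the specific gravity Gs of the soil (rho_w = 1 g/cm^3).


Using Gs = m_s / (V_s * rho_w)
Since rho_w = 1 g/cm^3:
Gs = 62.0 / 23.03
Gs = 2.692


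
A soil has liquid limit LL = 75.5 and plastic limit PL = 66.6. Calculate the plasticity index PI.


Using PI = LL - PL
PI = 75.5 - 66.6
PI = 8.9


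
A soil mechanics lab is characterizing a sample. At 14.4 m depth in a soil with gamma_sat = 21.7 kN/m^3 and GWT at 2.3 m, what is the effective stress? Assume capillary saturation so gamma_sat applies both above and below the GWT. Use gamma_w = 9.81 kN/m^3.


Total stress = gamma_sat * depth
sigma = 21.7 * 14.4 = 312.48 kPa
Pore water pressure u = gamma_w * (depth - d_wt)
u = 9.81 * (14.4 - 2.3) = 118.701 kPa
Effective stress = sigma - u
sigma' = 312.48 - 118.701 = 193.78 kPa


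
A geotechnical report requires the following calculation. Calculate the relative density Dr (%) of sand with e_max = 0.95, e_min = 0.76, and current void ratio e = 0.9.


Using Dr = (e_max - e) / (e_max - e_min) * 100
e_max - e = 0.95 - 0.9 = 0.05
e_max - e_min = 0.95 - 0.76 = 0.19
Dr = 0.05 / 0.19 * 100
Dr = 26.32 %


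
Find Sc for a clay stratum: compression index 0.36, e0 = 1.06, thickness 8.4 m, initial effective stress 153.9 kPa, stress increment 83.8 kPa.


Using Sc = Cc * H / (1 + e0) * log10((sigma0 + delta_sigma) / sigma0)
Stress ratio = (153.9 + 83.8) / 153.9 = 1.54451
log10(1.54451) = 0.188791
Cc * H / (1 + e0) = 0.36 * 8.4 / (1 + 1.06) = 1.46796
Sc = 1.46796 * 0.188791
Sc = 0.2771 m


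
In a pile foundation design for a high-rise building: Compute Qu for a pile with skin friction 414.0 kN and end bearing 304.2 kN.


Using Qu = Qf + Qb
Qu = 414.0 + 304.2
Qu = 718.2 kN


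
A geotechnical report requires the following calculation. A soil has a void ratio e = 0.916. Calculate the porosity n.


Using the relation n = e / (1 + e)
n = 0.916 / (1 + 0.916)
n = 0.916 / 1.916
n = 0.4781


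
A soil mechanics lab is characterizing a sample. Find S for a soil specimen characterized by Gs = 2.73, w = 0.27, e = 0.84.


Result: 0.8775

Derivation:
Using S = Gs * w / e
S = 2.73 * 0.27 / 0.84
S = 0.8775


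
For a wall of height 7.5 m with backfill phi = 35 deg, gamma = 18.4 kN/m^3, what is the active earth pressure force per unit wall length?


Compute active earth pressure coefficient:
Ka = tan^2(45 - phi/2) = tan^2(27.5) = 0.27099
Compute active force:
Pa = 0.5 * Ka * gamma * H^2
Pa = 0.5 * 0.27099 * 18.4 * 7.5^2
Pa = 140.24 kN/m


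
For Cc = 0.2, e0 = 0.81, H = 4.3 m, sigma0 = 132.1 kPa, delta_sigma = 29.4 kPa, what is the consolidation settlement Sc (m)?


Using Sc = Cc * H / (1 + e0) * log10((sigma0 + delta_sigma) / sigma0)
Stress ratio = (132.1 + 29.4) / 132.1 = 1.22256
log10(1.22256) = 0.0872697
Cc * H / (1 + e0) = 0.2 * 4.3 / (1 + 0.81) = 0.475138
Sc = 0.475138 * 0.0872697
Sc = 0.0415 m


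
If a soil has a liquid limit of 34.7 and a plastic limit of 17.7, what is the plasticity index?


Using PI = LL - PL
PI = 34.7 - 17.7
PI = 17.0


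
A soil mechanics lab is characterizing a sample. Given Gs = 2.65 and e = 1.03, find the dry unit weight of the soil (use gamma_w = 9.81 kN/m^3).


Using gamma_d = Gs * gamma_w / (1 + e)
gamma_d = 2.65 * 9.81 / (1 + 1.03)
gamma_d = 2.65 * 9.81 / 2.03
gamma_d = 12.806 kN/m^3


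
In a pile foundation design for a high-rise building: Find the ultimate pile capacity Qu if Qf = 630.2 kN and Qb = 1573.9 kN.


Using Qu = Qf + Qb
Qu = 630.2 + 1573.9
Qu = 2204.1 kN


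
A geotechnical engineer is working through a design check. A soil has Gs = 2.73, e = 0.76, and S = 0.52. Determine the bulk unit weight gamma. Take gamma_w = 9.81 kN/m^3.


Result: 17.419 kN/m^3

Derivation:
Using gamma = gamma_w * (Gs + S*e) / (1 + e)
Numerator: Gs + S*e = 2.73 + 0.52*0.76 = 3.1252
Denominator: 1 + e = 1 + 0.76 = 1.76
gamma = 9.81 * 3.1252 / 1.76
gamma = 17.419 kN/m^3


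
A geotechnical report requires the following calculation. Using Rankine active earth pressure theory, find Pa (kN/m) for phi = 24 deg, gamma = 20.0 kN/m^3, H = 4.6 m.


Compute active earth pressure coefficient:
Ka = tan^2(45 - phi/2) = tan^2(33.0) = 0.42173
Compute active force:
Pa = 0.5 * Ka * gamma * H^2
Pa = 0.5 * 0.42173 * 20.0 * 4.6^2
Pa = 89.24 kN/m


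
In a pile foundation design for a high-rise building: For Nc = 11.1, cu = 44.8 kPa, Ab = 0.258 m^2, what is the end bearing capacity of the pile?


Using Qb = Nc * cu * Ab
Qb = 11.1 * 44.8 * 0.258
Qb = 128.3 kN


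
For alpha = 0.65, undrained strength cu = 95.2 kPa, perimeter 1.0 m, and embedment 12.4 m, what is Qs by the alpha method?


Result: 767.31 kN

Derivation:
Using Qs = alpha * cu * perimeter * L
Qs = 0.65 * 95.2 * 1.0 * 12.4
Qs = 767.31 kN


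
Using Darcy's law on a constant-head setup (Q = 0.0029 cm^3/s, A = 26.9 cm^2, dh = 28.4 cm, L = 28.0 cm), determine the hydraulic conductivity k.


Compute hydraulic gradient:
i = dh / L = 28.4 / 28.0 = 1.01429
Then apply Darcy's law:
k = Q / (A * i)
k = 0.0029 / (26.9 * 1.01429)
k = 0.0029 / 27.2843
k = 0.000106 cm/s


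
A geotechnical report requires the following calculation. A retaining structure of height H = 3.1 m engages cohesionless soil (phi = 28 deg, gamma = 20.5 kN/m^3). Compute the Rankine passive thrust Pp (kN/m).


Compute passive earth pressure coefficient:
Kp = tan^2(45 + phi/2) = tan^2(59.0) = 2.769826
Compute passive force:
Pp = 0.5 * Kp * gamma * H^2
Pp = 0.5 * 2.769826 * 20.5 * 3.1^2
Pp = 272.83 kN/m


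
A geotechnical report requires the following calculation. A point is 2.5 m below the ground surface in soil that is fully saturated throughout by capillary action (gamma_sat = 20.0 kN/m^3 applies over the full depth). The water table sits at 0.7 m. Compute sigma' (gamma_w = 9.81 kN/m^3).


Total stress = gamma_sat * depth
sigma = 20.0 * 2.5 = 50.0 kPa
Pore water pressure u = gamma_w * (depth - d_wt)
u = 9.81 * (2.5 - 0.7) = 17.658 kPa
Effective stress = sigma - u
sigma' = 50.0 - 17.658 = 32.34 kPa


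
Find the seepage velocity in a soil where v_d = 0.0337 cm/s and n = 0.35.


Using v_s = v_d / n
v_s = 0.0337 / 0.35
v_s = 0.09629 cm/s


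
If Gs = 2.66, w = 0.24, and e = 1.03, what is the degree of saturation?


Using S = Gs * w / e
S = 2.66 * 0.24 / 1.03
S = 0.6198


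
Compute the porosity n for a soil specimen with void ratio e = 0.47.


Result: 0.3197

Derivation:
Using the relation n = e / (1 + e)
n = 0.47 / (1 + 0.47)
n = 0.47 / 1.47
n = 0.3197


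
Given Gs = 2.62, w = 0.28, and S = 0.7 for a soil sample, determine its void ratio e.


Using the relation e = Gs * w / S
e = 2.62 * 0.28 / 0.7
e = 1.048


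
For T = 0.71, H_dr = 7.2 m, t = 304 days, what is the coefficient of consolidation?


Using cv = T * H_dr^2 / t
H_dr^2 = 7.2^2 = 51.84
cv = 0.71 * 51.84 / 304
cv = 0.12107 m^2/day


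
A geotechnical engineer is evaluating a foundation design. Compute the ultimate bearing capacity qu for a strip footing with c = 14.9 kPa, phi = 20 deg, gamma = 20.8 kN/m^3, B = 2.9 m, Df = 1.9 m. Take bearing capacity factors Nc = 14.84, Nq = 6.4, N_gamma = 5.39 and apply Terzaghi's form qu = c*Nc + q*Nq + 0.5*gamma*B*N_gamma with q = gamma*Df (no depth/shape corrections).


Compute qu = c*Nc + gamma*Df*Nq + 0.5*gamma*B*N_gamma
Term 1: 14.9 * 14.84 = 221.116
Term 2: 20.8 * 1.9 * 6.4 = 252.928
Term 3: 0.5 * 20.8 * 2.9 * 5.39 = 162.5624
qu = 221.116 + 252.928 + 162.5624
qu = 636.61 kPa


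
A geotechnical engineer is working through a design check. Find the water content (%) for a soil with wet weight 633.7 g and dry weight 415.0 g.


Using w = (m_wet - m_dry) / m_dry * 100
m_wet - m_dry = 633.7 - 415.0 = 218.7 g
w = 218.7 / 415.0 * 100
w = 52.7 %


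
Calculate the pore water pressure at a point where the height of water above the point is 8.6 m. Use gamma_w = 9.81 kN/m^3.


Result: 84.37 kPa

Derivation:
Using u = gamma_w * h_w
u = 9.81 * 8.6
u = 84.37 kPa


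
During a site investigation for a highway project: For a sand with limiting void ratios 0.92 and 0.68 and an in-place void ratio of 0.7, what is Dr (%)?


Using Dr = (e_max - e) / (e_max - e_min) * 100
e_max - e = 0.92 - 0.7 = 0.22
e_max - e_min = 0.92 - 0.68 = 0.24
Dr = 0.22 / 0.24 * 100
Dr = 91.67 %


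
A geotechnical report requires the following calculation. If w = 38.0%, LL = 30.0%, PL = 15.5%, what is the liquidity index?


First compute the plasticity index:
PI = LL - PL = 30.0 - 15.5 = 14.5
Then compute the liquidity index:
LI = (w - PL) / PI
LI = (38.0 - 15.5) / 14.5
LI = 1.552


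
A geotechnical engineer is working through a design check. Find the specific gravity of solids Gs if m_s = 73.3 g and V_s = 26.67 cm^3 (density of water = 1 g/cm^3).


Result: 2.748

Derivation:
Using Gs = m_s / (V_s * rho_w)
Since rho_w = 1 g/cm^3:
Gs = 73.3 / 26.67
Gs = 2.748


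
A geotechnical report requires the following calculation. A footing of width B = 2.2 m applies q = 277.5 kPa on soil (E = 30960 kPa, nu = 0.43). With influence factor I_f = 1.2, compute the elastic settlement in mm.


Using Se = q * B * (1 - nu^2) * I_f / E
1 - nu^2 = 1 - 0.43^2 = 0.8151
Se = 277.5 * 2.2 * 0.8151 * 1.2 / 30960
Se = 0.019288 m
Convert to mm: Se = 0.019288 * 1000 = 19.288 mm


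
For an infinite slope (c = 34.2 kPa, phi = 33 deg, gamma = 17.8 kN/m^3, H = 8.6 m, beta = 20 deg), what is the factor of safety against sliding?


Using Fs = c / (gamma*H*sin(beta)*cos(beta)) + tan(phi)/tan(beta)
Cohesion contribution = 34.2 / (17.8*8.6*sin(20)*cos(20))
Cohesion contribution = 0.695137
Friction contribution = tan(33)/tan(20) = 1.78423
Fs = 0.695137 + 1.78423
Fs = 2.479


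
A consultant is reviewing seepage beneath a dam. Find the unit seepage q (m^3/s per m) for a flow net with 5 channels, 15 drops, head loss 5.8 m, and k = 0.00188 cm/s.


Convert k to m/s for unit consistency with H:
k = 0.00188 cm/s = 0.00188 / 100 m/s = 1.88e-05 m/s
Using q = k * H * Nf / Nd
Nf / Nd = 5 / 15 = 0.3333
q = 1.88e-05 * 5.8 * 0.3333
q = 3.635e-05 m^3/s per m


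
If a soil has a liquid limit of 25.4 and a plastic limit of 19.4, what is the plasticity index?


Using PI = LL - PL
PI = 25.4 - 19.4
PI = 6.0


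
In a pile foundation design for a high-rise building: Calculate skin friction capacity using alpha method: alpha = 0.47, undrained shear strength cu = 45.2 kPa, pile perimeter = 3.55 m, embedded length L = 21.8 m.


Using Qs = alpha * cu * perimeter * L
Qs = 0.47 * 45.2 * 3.55 * 21.8
Qs = 1644.07 kN


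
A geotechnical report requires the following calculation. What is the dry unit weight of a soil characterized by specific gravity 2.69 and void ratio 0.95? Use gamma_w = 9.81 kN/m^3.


Using gamma_d = Gs * gamma_w / (1 + e)
gamma_d = 2.69 * 9.81 / (1 + 0.95)
gamma_d = 2.69 * 9.81 / 1.95
gamma_d = 13.533 kN/m^3


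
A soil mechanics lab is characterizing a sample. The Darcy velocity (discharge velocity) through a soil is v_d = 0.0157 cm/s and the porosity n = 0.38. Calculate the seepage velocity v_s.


Using v_s = v_d / n
v_s = 0.0157 / 0.38
v_s = 0.04132 cm/s


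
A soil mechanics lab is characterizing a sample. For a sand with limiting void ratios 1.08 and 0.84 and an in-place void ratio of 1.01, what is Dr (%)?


Result: 29.17 %

Derivation:
Using Dr = (e_max - e) / (e_max - e_min) * 100
e_max - e = 1.08 - 1.01 = 0.07
e_max - e_min = 1.08 - 0.84 = 0.24
Dr = 0.07 / 0.24 * 100
Dr = 29.17 %


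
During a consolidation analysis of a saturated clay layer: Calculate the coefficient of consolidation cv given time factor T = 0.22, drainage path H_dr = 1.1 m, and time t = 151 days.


Result: 0.00176 m^2/day

Derivation:
Using cv = T * H_dr^2 / t
H_dr^2 = 1.1^2 = 1.21
cv = 0.22 * 1.21 / 151
cv = 0.00176 m^2/day


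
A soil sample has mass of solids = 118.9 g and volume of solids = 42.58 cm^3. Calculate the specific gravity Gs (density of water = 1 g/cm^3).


Using Gs = m_s / (V_s * rho_w)
Since rho_w = 1 g/cm^3:
Gs = 118.9 / 42.58
Gs = 2.792


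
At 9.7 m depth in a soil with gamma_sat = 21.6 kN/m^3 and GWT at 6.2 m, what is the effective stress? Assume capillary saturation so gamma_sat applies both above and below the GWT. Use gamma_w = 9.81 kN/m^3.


Result: 175.19 kPa

Derivation:
Total stress = gamma_sat * depth
sigma = 21.6 * 9.7 = 209.52 kPa
Pore water pressure u = gamma_w * (depth - d_wt)
u = 9.81 * (9.7 - 6.2) = 34.335 kPa
Effective stress = sigma - u
sigma' = 209.52 - 34.335 = 175.19 kPa


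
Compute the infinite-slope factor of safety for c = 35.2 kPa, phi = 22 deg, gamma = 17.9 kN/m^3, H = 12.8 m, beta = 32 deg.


Using Fs = c / (gamma*H*sin(beta)*cos(beta)) + tan(phi)/tan(beta)
Cohesion contribution = 35.2 / (17.9*12.8*sin(32)*cos(32))
Cohesion contribution = 0.341861
Friction contribution = tan(22)/tan(32) = 0.646577
Fs = 0.341861 + 0.646577
Fs = 0.988


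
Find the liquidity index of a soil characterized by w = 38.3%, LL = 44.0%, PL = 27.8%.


First compute the plasticity index:
PI = LL - PL = 44.0 - 27.8 = 16.2
Then compute the liquidity index:
LI = (w - PL) / PI
LI = (38.3 - 27.8) / 16.2
LI = 0.648


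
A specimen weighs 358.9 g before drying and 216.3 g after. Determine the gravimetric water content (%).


Using w = (m_wet - m_dry) / m_dry * 100
m_wet - m_dry = 358.9 - 216.3 = 142.6 g
w = 142.6 / 216.3 * 100
w = 65.93 %


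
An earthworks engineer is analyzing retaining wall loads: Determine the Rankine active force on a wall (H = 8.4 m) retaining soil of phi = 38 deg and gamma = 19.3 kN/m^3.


Result: 161.98 kN/m

Derivation:
Compute active earth pressure coefficient:
Ka = tan^2(45 - phi/2) = tan^2(26.0) = 0.237883
Compute active force:
Pa = 0.5 * Ka * gamma * H^2
Pa = 0.5 * 0.237883 * 19.3 * 8.4^2
Pa = 161.98 kN/m


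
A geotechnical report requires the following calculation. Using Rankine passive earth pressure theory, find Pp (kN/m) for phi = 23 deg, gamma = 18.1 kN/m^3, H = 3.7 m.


Compute passive earth pressure coefficient:
Kp = tan^2(45 + phi/2) = tan^2(56.5) = 2.282623
Compute passive force:
Pp = 0.5 * Kp * gamma * H^2
Pp = 0.5 * 2.282623 * 18.1 * 3.7^2
Pp = 282.8 kN/m


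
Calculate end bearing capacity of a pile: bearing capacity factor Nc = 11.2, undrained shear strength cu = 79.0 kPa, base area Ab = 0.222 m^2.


Result: 196.43 kN

Derivation:
Using Qb = Nc * cu * Ab
Qb = 11.2 * 79.0 * 0.222
Qb = 196.43 kN


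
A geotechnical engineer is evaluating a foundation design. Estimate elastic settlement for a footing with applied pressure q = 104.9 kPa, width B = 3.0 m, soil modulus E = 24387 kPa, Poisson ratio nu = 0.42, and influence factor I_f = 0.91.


Using Se = q * B * (1 - nu^2) * I_f / E
1 - nu^2 = 1 - 0.42^2 = 0.8236
Se = 104.9 * 3.0 * 0.8236 * 0.91 / 24387
Se = 0.009672 m
Convert to mm: Se = 0.009672 * 1000 = 9.672 mm


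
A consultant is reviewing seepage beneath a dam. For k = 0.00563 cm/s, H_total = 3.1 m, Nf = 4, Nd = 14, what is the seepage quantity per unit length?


Result: 4.987e-05 m^3/s per m

Derivation:
Convert k to m/s for unit consistency with H:
k = 0.00563 cm/s = 0.00563 / 100 m/s = 5.63e-05 m/s
Using q = k * H * Nf / Nd
Nf / Nd = 4 / 14 = 0.2857
q = 5.63e-05 * 3.1 * 0.2857
q = 4.987e-05 m^3/s per m


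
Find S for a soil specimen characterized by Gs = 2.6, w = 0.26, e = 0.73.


Using S = Gs * w / e
S = 2.6 * 0.26 / 0.73
S = 0.926


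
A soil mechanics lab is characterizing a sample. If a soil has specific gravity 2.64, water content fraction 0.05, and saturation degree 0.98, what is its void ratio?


Using the relation e = Gs * w / S
e = 2.64 * 0.05 / 0.98
e = 0.1347


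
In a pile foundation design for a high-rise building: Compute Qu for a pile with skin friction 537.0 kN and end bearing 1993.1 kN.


Using Qu = Qf + Qb
Qu = 537.0 + 1993.1
Qu = 2530.1 kN


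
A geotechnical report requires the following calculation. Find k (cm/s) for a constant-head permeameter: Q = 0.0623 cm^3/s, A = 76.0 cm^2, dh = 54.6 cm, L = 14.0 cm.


Result: 0.00021 cm/s

Derivation:
Compute hydraulic gradient:
i = dh / L = 54.6 / 14.0 = 3.9
Then apply Darcy's law:
k = Q / (A * i)
k = 0.0623 / (76.0 * 3.9)
k = 0.0623 / 296.4
k = 0.00021 cm/s


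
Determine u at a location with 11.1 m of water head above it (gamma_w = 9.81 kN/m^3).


Result: 108.89 kPa

Derivation:
Using u = gamma_w * h_w
u = 9.81 * 11.1
u = 108.89 kPa


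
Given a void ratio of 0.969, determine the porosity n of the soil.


Using the relation n = e / (1 + e)
n = 0.969 / (1 + 0.969)
n = 0.969 / 1.969
n = 0.4921


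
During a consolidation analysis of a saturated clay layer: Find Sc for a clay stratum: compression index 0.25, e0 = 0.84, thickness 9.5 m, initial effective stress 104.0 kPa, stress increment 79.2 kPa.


Result: 0.3174 m

Derivation:
Using Sc = Cc * H / (1 + e0) * log10((sigma0 + delta_sigma) / sigma0)
Stress ratio = (104.0 + 79.2) / 104.0 = 1.76154
log10(1.76154) = 0.245892
Cc * H / (1 + e0) = 0.25 * 9.5 / (1 + 0.84) = 1.29076
Sc = 1.29076 * 0.245892
Sc = 0.3174 m


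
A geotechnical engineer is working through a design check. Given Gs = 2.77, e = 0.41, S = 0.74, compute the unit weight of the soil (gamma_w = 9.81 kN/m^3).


Using gamma = gamma_w * (Gs + S*e) / (1 + e)
Numerator: Gs + S*e = 2.77 + 0.74*0.41 = 3.0734
Denominator: 1 + e = 1 + 0.41 = 1.41
gamma = 9.81 * 3.0734 / 1.41
gamma = 21.383 kN/m^3


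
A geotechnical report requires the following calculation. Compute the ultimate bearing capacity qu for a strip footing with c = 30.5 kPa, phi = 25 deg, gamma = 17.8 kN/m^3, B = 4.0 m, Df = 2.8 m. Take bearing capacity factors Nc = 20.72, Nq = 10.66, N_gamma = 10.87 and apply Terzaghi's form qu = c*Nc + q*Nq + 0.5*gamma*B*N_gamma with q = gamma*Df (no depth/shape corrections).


Result: 1550.23 kPa

Derivation:
Compute qu = c*Nc + gamma*Df*Nq + 0.5*gamma*B*N_gamma
Term 1: 30.5 * 20.72 = 631.96
Term 2: 17.8 * 2.8 * 10.66 = 531.2944
Term 3: 0.5 * 17.8 * 4.0 * 10.87 = 386.972
qu = 631.96 + 531.2944 + 386.972
qu = 1550.23 kPa


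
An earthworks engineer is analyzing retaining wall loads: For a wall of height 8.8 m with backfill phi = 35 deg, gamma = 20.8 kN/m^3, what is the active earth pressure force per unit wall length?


Compute active earth pressure coefficient:
Ka = tan^2(45 - phi/2) = tan^2(27.5) = 0.27099
Compute active force:
Pa = 0.5 * Ka * gamma * H^2
Pa = 0.5 * 0.27099 * 20.8 * 8.8^2
Pa = 218.25 kN/m


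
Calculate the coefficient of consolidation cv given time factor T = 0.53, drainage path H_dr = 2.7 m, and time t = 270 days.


Result: 0.01431 m^2/day

Derivation:
Using cv = T * H_dr^2 / t
H_dr^2 = 2.7^2 = 7.29
cv = 0.53 * 7.29 / 270
cv = 0.01431 m^2/day


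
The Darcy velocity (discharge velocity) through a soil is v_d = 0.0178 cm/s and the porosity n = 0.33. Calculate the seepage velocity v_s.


Using v_s = v_d / n
v_s = 0.0178 / 0.33
v_s = 0.05394 cm/s


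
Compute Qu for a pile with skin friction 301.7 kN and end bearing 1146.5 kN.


Using Qu = Qf + Qb
Qu = 301.7 + 1146.5
Qu = 1448.2 kN


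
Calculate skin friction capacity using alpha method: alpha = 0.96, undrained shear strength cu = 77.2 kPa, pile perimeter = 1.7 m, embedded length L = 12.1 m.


Using Qs = alpha * cu * perimeter * L
Qs = 0.96 * 77.2 * 1.7 * 12.1
Qs = 1524.48 kN


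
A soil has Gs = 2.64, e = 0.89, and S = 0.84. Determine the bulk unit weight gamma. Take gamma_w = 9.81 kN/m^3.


Result: 17.583 kN/m^3

Derivation:
Using gamma = gamma_w * (Gs + S*e) / (1 + e)
Numerator: Gs + S*e = 2.64 + 0.84*0.89 = 3.3876
Denominator: 1 + e = 1 + 0.89 = 1.89
gamma = 9.81 * 3.3876 / 1.89
gamma = 17.583 kN/m^3


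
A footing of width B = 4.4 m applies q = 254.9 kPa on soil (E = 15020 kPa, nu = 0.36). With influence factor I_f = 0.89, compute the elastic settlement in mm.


Result: 57.844 mm

Derivation:
Using Se = q * B * (1 - nu^2) * I_f / E
1 - nu^2 = 1 - 0.36^2 = 0.8704
Se = 254.9 * 4.4 * 0.8704 * 0.89 / 15020
Se = 0.057844 m
Convert to mm: Se = 0.057844 * 1000 = 57.844 mm


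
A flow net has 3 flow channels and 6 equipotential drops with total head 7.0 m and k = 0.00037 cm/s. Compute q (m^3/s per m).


Result: 1.295e-05 m^3/s per m

Derivation:
Convert k to m/s for unit consistency with H:
k = 0.00037 cm/s = 0.00037 / 100 m/s = 3.7e-06 m/s
Using q = k * H * Nf / Nd
Nf / Nd = 3 / 6 = 0.5
q = 3.7e-06 * 7.0 * 0.5
q = 1.295e-05 m^3/s per m


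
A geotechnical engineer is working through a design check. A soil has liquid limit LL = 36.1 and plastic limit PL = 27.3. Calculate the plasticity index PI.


Result: 8.8

Derivation:
Using PI = LL - PL
PI = 36.1 - 27.3
PI = 8.8


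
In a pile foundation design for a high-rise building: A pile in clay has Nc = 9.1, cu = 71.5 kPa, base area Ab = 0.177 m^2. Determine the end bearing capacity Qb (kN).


Using Qb = Nc * cu * Ab
Qb = 9.1 * 71.5 * 0.177
Qb = 115.17 kN


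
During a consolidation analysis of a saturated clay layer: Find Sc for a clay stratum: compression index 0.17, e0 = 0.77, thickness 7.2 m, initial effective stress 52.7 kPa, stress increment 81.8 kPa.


Using Sc = Cc * H / (1 + e0) * log10((sigma0 + delta_sigma) / sigma0)
Stress ratio = (52.7 + 81.8) / 52.7 = 2.55218
log10(2.55218) = 0.406912
Cc * H / (1 + e0) = 0.17 * 7.2 / (1 + 0.77) = 0.691525
Sc = 0.691525 * 0.406912
Sc = 0.2814 m


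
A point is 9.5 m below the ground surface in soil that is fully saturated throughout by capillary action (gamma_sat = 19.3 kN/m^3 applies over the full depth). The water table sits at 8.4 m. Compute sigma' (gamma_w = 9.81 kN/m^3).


Result: 172.56 kPa

Derivation:
Total stress = gamma_sat * depth
sigma = 19.3 * 9.5 = 183.35 kPa
Pore water pressure u = gamma_w * (depth - d_wt)
u = 9.81 * (9.5 - 8.4) = 10.791 kPa
Effective stress = sigma - u
sigma' = 183.35 - 10.791 = 172.56 kPa


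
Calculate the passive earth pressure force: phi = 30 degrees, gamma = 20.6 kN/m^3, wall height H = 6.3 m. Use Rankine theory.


Result: 1226.42 kN/m

Derivation:
Compute passive earth pressure coefficient:
Kp = tan^2(45 + phi/2) = tan^2(60.0) = 3
Compute passive force:
Pp = 0.5 * Kp * gamma * H^2
Pp = 0.5 * 3 * 20.6 * 6.3^2
Pp = 1226.42 kN/m


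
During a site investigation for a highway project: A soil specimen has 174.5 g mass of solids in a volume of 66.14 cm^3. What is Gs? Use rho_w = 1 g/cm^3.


Using Gs = m_s / (V_s * rho_w)
Since rho_w = 1 g/cm^3:
Gs = 174.5 / 66.14
Gs = 2.638


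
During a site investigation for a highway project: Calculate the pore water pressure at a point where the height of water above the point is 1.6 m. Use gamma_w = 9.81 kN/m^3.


Using u = gamma_w * h_w
u = 9.81 * 1.6
u = 15.7 kPa


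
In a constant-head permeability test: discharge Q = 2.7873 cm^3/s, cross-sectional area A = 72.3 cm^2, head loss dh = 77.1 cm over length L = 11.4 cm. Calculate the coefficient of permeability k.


Compute hydraulic gradient:
i = dh / L = 77.1 / 11.4 = 6.76316
Then apply Darcy's law:
k = Q / (A * i)
k = 2.7873 / (72.3 * 6.76316)
k = 2.7873 / 488.976
k = 0.0057 cm/s


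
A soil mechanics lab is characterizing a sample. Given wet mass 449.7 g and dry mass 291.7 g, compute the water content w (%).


Using w = (m_wet - m_dry) / m_dry * 100
m_wet - m_dry = 449.7 - 291.7 = 158.0 g
w = 158.0 / 291.7 * 100
w = 54.17 %


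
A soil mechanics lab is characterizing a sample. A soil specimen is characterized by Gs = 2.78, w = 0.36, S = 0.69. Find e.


Using the relation e = Gs * w / S
e = 2.78 * 0.36 / 0.69
e = 1.4504


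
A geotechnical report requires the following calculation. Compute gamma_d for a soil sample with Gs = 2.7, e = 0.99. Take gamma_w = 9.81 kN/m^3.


Using gamma_d = Gs * gamma_w / (1 + e)
gamma_d = 2.7 * 9.81 / (1 + 0.99)
gamma_d = 2.7 * 9.81 / 1.99
gamma_d = 13.31 kN/m^3


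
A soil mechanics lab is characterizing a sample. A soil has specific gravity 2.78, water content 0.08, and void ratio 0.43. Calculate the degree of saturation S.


Using S = Gs * w / e
S = 2.78 * 0.08 / 0.43
S = 0.5172


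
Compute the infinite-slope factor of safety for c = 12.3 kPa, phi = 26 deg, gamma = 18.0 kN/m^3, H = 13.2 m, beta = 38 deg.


Using Fs = c / (gamma*H*sin(beta)*cos(beta)) + tan(phi)/tan(beta)
Cohesion contribution = 12.3 / (18.0*13.2*sin(38)*cos(38))
Cohesion contribution = 0.106705
Friction contribution = tan(26)/tan(38) = 0.624269
Fs = 0.106705 + 0.624269
Fs = 0.731


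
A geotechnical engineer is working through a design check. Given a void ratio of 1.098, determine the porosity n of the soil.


Result: 0.5234

Derivation:
Using the relation n = e / (1 + e)
n = 1.098 / (1 + 1.098)
n = 1.098 / 2.098
n = 0.5234


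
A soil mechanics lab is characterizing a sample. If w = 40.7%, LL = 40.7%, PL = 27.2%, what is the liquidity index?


Result: 1.0

Derivation:
First compute the plasticity index:
PI = LL - PL = 40.7 - 27.2 = 13.5
Then compute the liquidity index:
LI = (w - PL) / PI
LI = (40.7 - 27.2) / 13.5
LI = 1.0


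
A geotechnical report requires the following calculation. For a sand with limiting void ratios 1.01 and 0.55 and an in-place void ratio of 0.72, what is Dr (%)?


Result: 63.04 %

Derivation:
Using Dr = (e_max - e) / (e_max - e_min) * 100
e_max - e = 1.01 - 0.72 = 0.29
e_max - e_min = 1.01 - 0.55 = 0.46
Dr = 0.29 / 0.46 * 100
Dr = 63.04 %


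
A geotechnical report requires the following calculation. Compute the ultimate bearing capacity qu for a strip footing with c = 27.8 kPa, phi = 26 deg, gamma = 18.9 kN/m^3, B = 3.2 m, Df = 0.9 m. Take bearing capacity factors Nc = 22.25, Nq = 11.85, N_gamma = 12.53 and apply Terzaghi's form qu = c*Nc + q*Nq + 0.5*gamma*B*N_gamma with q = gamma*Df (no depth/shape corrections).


Result: 1199.03 kPa

Derivation:
Compute qu = c*Nc + gamma*Df*Nq + 0.5*gamma*B*N_gamma
Term 1: 27.8 * 22.25 = 618.55
Term 2: 18.9 * 0.9 * 11.85 = 201.5685
Term 3: 0.5 * 18.9 * 3.2 * 12.53 = 378.9072
qu = 618.55 + 201.5685 + 378.9072
qu = 1199.03 kPa


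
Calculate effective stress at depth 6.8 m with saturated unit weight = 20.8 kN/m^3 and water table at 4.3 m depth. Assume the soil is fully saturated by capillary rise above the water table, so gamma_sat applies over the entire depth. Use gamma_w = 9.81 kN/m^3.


Total stress = gamma_sat * depth
sigma = 20.8 * 6.8 = 141.44 kPa
Pore water pressure u = gamma_w * (depth - d_wt)
u = 9.81 * (6.8 - 4.3) = 24.525 kPa
Effective stress = sigma - u
sigma' = 141.44 - 24.525 = 116.92 kPa


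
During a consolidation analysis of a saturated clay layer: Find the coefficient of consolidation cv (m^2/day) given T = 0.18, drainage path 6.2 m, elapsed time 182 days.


Using cv = T * H_dr^2 / t
H_dr^2 = 6.2^2 = 38.44
cv = 0.18 * 38.44 / 182
cv = 0.03802 m^2/day


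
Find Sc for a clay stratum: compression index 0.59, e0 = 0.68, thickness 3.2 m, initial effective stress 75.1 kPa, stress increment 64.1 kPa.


Result: 0.3012 m

Derivation:
Using Sc = Cc * H / (1 + e0) * log10((sigma0 + delta_sigma) / sigma0)
Stress ratio = (75.1 + 64.1) / 75.1 = 1.85353
log10(1.85353) = 0.267999
Cc * H / (1 + e0) = 0.59 * 3.2 / (1 + 0.68) = 1.12381
Sc = 1.12381 * 0.267999
Sc = 0.3012 m


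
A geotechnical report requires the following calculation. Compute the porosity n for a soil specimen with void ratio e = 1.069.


Result: 0.5167

Derivation:
Using the relation n = e / (1 + e)
n = 1.069 / (1 + 1.069)
n = 1.069 / 2.069
n = 0.5167


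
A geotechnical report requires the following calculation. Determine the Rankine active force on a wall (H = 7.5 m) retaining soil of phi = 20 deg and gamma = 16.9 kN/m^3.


Compute active earth pressure coefficient:
Ka = tan^2(45 - phi/2) = tan^2(35.0) = 0.490291
Compute active force:
Pa = 0.5 * Ka * gamma * H^2
Pa = 0.5 * 0.490291 * 16.9 * 7.5^2
Pa = 233.04 kN/m


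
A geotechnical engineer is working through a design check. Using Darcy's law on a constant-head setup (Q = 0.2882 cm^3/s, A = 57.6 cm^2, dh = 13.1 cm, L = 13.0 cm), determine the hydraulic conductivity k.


Compute hydraulic gradient:
i = dh / L = 13.1 / 13.0 = 1.00769
Then apply Darcy's law:
k = Q / (A * i)
k = 0.2882 / (57.6 * 1.00769)
k = 0.2882 / 58.0431
k = 0.004965 cm/s


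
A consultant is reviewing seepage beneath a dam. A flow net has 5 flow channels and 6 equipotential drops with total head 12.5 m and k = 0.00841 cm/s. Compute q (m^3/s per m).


Result: 0.000876 m^3/s per m

Derivation:
Convert k to m/s for unit consistency with H:
k = 0.00841 cm/s = 0.00841 / 100 m/s = 8.41e-05 m/s
Using q = k * H * Nf / Nd
Nf / Nd = 5 / 6 = 0.8333
q = 8.41e-05 * 12.5 * 0.8333
q = 0.000876 m^3/s per m


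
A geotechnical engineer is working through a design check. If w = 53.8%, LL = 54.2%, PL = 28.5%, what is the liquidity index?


First compute the plasticity index:
PI = LL - PL = 54.2 - 28.5 = 25.7
Then compute the liquidity index:
LI = (w - PL) / PI
LI = (53.8 - 28.5) / 25.7
LI = 0.984


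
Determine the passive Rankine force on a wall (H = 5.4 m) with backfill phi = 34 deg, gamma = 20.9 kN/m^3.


Compute passive earth pressure coefficient:
Kp = tan^2(45 + phi/2) = tan^2(62.0) = 3.537132
Compute passive force:
Pp = 0.5 * Kp * gamma * H^2
Pp = 0.5 * 3.537132 * 20.9 * 5.4^2
Pp = 1077.84 kN/m


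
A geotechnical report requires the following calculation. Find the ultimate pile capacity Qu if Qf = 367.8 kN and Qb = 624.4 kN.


Using Qu = Qf + Qb
Qu = 367.8 + 624.4
Qu = 992.2 kN


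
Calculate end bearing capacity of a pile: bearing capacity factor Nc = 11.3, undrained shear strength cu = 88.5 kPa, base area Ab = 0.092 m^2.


Using Qb = Nc * cu * Ab
Qb = 11.3 * 88.5 * 0.092
Qb = 92.0 kN


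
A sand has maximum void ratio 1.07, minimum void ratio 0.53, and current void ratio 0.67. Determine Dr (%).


Result: 74.07 %

Derivation:
Using Dr = (e_max - e) / (e_max - e_min) * 100
e_max - e = 1.07 - 0.67 = 0.4
e_max - e_min = 1.07 - 0.53 = 0.54
Dr = 0.4 / 0.54 * 100
Dr = 74.07 %


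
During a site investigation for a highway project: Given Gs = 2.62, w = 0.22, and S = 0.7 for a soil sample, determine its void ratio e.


Using the relation e = Gs * w / S
e = 2.62 * 0.22 / 0.7
e = 0.8234


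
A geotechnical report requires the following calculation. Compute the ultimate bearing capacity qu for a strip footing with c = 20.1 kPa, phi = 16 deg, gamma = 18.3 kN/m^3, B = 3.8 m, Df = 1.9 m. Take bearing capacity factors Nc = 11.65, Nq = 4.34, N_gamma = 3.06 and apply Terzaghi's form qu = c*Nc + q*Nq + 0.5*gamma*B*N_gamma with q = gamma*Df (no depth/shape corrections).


Compute qu = c*Nc + gamma*Df*Nq + 0.5*gamma*B*N_gamma
Term 1: 20.1 * 11.65 = 234.165
Term 2: 18.3 * 1.9 * 4.34 = 150.9018
Term 3: 0.5 * 18.3 * 3.8 * 3.06 = 106.3962
qu = 234.165 + 150.9018 + 106.3962
qu = 491.46 kPa


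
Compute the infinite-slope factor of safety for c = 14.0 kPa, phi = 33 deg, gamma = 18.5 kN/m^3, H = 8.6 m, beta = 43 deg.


Using Fs = c / (gamma*H*sin(beta)*cos(beta)) + tan(phi)/tan(beta)
Cohesion contribution = 14.0 / (18.5*8.6*sin(43)*cos(43))
Cohesion contribution = 0.17642
Friction contribution = tan(33)/tan(43) = 0.696404
Fs = 0.17642 + 0.696404
Fs = 0.873


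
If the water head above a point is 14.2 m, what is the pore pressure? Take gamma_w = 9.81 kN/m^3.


Result: 139.3 kPa

Derivation:
Using u = gamma_w * h_w
u = 9.81 * 14.2
u = 139.3 kPa


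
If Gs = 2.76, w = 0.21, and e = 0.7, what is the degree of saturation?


Using S = Gs * w / e
S = 2.76 * 0.21 / 0.7
S = 0.828
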